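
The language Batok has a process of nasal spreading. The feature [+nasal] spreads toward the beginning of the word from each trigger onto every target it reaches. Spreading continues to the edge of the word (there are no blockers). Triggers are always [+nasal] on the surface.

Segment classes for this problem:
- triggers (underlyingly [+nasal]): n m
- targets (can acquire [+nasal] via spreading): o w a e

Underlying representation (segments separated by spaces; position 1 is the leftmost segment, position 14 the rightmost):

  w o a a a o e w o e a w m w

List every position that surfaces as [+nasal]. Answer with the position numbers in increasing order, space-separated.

1 2 3 4 5 6 7 8 9 10 11 12 13

From /m/ at 13 leftward: 12 /w/ → [+nasal]; 11 /a/ → [+nasal]; 10 /e/ → [+nasal]; 9 /o/ → [+nasal]; 8 /w/ → [+nasal]; 7 /e/ → [+nasal]; 6 /o/ → [+nasal]; 5 /a/ → [+nasal]; 4 /a/ → [+nasal]; 3 /a/ → [+nasal]; 2 /o/ → [+nasal]; 1 /w/ → [+nasal]; word edge.
Target with no active source: position 14 stays [-nasal].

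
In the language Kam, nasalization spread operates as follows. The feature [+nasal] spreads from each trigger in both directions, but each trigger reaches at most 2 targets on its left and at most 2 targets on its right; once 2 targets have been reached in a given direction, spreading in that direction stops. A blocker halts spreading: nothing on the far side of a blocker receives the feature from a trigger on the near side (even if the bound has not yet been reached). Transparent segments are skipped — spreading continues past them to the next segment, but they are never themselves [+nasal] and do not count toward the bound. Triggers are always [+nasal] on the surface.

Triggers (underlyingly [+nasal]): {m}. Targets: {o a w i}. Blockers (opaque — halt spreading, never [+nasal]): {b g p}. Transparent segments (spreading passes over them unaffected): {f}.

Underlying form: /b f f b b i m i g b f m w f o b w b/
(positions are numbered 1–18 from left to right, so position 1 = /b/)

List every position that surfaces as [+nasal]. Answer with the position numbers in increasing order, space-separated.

From /m/ at 7 rightward: 8 /i/ → [+nasal]; 9 /g/ blocks.
From /m/ at 7 leftward: 6 /i/ → [+nasal]; 5 /b/ blocks.
From /m/ at 12 rightward: 13 /w/ → [+nasal]; 14 /f/ transparent; 15 /o/ → [+nasal]; bound reached.
From /m/ at 12 leftward: 11 /f/ transparent; 10 /b/ blocks.
Target with no active source: position 17 stays [-nasal].

6 7 8 12 13 15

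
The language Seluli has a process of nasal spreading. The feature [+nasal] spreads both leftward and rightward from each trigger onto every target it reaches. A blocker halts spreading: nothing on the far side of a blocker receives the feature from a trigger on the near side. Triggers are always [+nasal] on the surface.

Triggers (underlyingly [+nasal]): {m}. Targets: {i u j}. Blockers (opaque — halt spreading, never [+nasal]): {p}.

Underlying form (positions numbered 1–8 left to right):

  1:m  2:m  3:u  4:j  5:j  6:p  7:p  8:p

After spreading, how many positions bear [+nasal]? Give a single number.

5

From /m/ at 1 rightward: 2 /m/ is itself a trigger — this domain ends here.
From /m/ at 1 leftward: word edge.
From /m/ at 2 rightward: 3 /u/ → [+nasal]; 4 /j/ → [+nasal]; 5 /j/ → [+nasal]; 6 /p/ blocks.
From /m/ at 2 leftward: 1 /m/ is itself a trigger — this domain ends here.
[+nasal] positions on the surface: 1 2 3 4 5.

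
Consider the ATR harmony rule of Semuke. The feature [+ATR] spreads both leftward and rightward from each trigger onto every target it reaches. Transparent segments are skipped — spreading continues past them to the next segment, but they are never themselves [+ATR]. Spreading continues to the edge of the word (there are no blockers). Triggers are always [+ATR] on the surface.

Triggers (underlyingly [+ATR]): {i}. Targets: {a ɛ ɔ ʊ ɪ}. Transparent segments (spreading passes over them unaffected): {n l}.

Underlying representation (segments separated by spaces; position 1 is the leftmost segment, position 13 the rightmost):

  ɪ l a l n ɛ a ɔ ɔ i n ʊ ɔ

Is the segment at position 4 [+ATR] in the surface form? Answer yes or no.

From /i/ at 10 rightward: 11 /n/ transparent; 12 /ʊ/ → [+ATR]; 13 /ɔ/ → [+ATR]; word edge.
From /i/ at 10 leftward: 9 /ɔ/ → [+ATR]; 8 /ɔ/ → [+ATR]; 7 /a/ → [+ATR]; 6 /ɛ/ → [+ATR]; 5 /n/ transparent; 4 /l/ transparent; 3 /a/ → [+ATR]; 2 /l/ transparent; 1 /ɪ/ → [+ATR]; word edge.
[+ATR] positions on the surface: 1 3 6 7 8 9 10 12 13.

no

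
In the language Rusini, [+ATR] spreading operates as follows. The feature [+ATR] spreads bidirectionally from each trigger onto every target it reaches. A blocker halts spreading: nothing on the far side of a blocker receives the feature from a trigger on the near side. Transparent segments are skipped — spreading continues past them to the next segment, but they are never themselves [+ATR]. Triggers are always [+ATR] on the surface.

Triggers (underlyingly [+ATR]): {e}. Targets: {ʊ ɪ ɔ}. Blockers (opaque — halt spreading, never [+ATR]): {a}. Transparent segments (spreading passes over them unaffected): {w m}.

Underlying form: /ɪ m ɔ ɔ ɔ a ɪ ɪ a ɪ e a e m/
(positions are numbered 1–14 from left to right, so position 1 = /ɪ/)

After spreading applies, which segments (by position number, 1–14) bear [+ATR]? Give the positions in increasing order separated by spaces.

10 11 13

From /e/ at 11 rightward: 12 /a/ blocks.
From /e/ at 11 leftward: 10 /ɪ/ → [+ATR]; 9 /a/ blocks.
From /e/ at 13 rightward: 14 /m/ transparent; word edge.
From /e/ at 13 leftward: 12 /a/ blocks.
Targets with no active source: positions 1 3 4 5 7 8 stay [-ATR].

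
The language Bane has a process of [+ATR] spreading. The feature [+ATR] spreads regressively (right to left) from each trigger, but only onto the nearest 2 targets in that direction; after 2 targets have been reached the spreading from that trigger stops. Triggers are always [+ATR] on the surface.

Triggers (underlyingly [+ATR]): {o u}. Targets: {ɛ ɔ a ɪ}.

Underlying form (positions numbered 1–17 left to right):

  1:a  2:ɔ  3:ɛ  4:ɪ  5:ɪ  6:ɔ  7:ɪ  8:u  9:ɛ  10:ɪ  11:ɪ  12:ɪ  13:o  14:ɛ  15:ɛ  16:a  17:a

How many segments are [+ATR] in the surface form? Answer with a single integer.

From /u/ at 8 leftward: 7 /ɪ/ → [+ATR]; 6 /ɔ/ → [+ATR]; bound reached.
From /o/ at 13 leftward: 12 /ɪ/ → [+ATR]; 11 /ɪ/ → [+ATR]; bound reached.
Targets with no active source: positions 1 2 3 4 5 9 10 14 15 16 17 stay [-ATR].
[+ATR] positions on the surface: 6 7 8 11 12 13.

6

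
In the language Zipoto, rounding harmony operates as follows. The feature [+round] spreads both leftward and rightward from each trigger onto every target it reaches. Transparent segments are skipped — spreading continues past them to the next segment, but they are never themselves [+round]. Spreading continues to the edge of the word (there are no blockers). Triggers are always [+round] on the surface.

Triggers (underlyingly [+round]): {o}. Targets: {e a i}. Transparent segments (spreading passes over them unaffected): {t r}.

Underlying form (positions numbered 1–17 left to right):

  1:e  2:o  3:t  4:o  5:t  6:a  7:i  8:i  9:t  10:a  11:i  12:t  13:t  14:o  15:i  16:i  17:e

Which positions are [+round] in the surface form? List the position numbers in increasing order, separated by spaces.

1 2 4 6 7 8 10 11 14 15 16 17

From /o/ at 2 rightward: 3 /t/ transparent; 4 /o/ is itself a trigger — this domain ends here.
From /o/ at 2 leftward: 1 /e/ → [+round]; word edge.
From /o/ at 4 rightward: 5 /t/ transparent; 6 /a/ → [+round]; 7 /i/ → [+round]; 8 /i/ → [+round]; 9 /t/ transparent; 10 /a/ → [+round]; 11 /i/ → [+round]; 12 /t/ transparent; 13 /t/ transparent; 14 /o/ is itself a trigger — this domain ends here.
From /o/ at 4 leftward: 3 /t/ transparent; 2 /o/ is itself a trigger — this domain ends here.
From /o/ at 14 rightward: 15 /i/ → [+round]; 16 /i/ → [+round]; 17 /e/ → [+round]; word edge.
From /o/ at 14 leftward: 13 /t/ transparent; 12 /t/ transparent; 11 /i/ → [+round]; 10 /a/ → [+round]; 9 /t/ transparent; 8 /i/ → [+round]; 7 /i/ → [+round]; 6 /a/ → [+round]; 5 /t/ transparent; 4 /o/ is itself a trigger — this domain ends here.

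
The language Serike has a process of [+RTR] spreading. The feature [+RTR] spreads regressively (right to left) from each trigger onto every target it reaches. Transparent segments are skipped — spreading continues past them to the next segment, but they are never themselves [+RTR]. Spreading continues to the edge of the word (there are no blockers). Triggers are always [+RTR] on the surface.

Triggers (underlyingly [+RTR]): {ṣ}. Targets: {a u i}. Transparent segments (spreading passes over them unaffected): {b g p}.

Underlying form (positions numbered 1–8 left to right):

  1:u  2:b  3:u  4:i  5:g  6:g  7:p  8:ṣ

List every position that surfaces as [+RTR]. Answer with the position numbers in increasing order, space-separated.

From /ṣ/ at 8 leftward: 7 /p/ transparent; 6 /g/ transparent; 5 /g/ transparent; 4 /i/ → [+RTR]; 3 /u/ → [+RTR]; 2 /b/ transparent; 1 /u/ → [+RTR]; word edge.

1 3 4 8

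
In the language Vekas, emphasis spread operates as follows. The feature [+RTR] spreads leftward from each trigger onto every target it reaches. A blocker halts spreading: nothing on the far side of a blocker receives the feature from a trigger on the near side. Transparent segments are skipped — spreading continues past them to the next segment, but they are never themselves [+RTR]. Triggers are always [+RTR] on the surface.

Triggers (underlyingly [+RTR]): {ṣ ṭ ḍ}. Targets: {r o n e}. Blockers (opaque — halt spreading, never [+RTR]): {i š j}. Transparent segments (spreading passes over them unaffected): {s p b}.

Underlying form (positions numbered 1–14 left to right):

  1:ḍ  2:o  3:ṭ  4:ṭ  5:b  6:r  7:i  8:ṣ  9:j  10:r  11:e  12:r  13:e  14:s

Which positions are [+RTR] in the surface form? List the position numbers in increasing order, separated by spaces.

From /ḍ/ at 1 leftward: word edge.
From /ṭ/ at 3 leftward: 2 /o/ → [+RTR]; 1 /ḍ/ is itself a trigger — this domain ends here.
From /ṭ/ at 4 leftward: 3 /ṭ/ is itself a trigger — this domain ends here.
From /ṣ/ at 8 leftward: 7 /i/ blocks.
Targets with no active source: positions 6 10 11 12 13 stay [-emphatic].

1 2 3 4 8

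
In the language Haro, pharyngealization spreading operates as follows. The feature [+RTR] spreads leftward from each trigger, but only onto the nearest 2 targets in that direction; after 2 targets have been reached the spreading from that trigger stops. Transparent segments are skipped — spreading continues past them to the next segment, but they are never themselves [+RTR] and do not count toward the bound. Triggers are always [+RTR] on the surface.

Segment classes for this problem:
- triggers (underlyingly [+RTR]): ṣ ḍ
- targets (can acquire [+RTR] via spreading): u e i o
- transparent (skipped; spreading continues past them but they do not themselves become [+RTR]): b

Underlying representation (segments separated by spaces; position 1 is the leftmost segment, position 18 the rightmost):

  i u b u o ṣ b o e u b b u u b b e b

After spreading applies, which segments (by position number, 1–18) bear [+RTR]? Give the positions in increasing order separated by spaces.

From /ṣ/ at 6 leftward: 5 /o/ → [+RTR]; 4 /u/ → [+RTR]; bound reached.
Targets with no active source: positions 1 2 8 9 10 13 14 17 stay [-emphatic].

4 5 6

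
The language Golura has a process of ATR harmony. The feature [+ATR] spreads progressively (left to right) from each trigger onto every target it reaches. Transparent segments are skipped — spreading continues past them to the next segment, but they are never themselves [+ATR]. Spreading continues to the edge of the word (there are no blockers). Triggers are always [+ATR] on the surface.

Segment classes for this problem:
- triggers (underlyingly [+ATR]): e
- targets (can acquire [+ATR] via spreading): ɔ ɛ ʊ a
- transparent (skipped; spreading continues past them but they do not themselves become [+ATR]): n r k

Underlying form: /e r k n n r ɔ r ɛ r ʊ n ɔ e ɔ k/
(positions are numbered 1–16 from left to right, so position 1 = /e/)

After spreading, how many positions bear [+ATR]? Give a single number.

7

From /e/ at 1 rightward: 2 /r/ transparent; 3 /k/ transparent; 4 /n/ transparent; 5 /n/ transparent; 6 /r/ transparent; 7 /ɔ/ → [+ATR]; 8 /r/ transparent; 9 /ɛ/ → [+ATR]; 10 /r/ transparent; 11 /ʊ/ → [+ATR]; 12 /n/ transparent; 13 /ɔ/ → [+ATR]; 14 /e/ is itself a trigger — this domain ends here.
From /e/ at 14 rightward: 15 /ɔ/ → [+ATR]; 16 /k/ transparent; word edge.
[+ATR] positions on the surface: 1 7 9 11 13 14 15.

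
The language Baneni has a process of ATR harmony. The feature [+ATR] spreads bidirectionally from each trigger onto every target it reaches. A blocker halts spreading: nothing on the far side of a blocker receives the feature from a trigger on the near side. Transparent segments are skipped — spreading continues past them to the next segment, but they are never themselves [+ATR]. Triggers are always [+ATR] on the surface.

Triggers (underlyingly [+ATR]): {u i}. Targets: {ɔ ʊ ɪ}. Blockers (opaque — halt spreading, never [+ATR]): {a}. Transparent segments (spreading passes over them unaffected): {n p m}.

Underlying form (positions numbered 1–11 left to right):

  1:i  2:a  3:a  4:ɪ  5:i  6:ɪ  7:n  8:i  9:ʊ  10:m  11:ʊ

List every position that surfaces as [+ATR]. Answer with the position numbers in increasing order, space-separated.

1 4 5 6 8 9 11

From /i/ at 1 rightward: 2 /a/ blocks.
From /i/ at 1 leftward: word edge.
From /i/ at 5 rightward: 6 /ɪ/ → [+ATR]; 7 /n/ transparent; 8 /i/ is itself a trigger — this domain ends here.
From /i/ at 5 leftward: 4 /ɪ/ → [+ATR]; 3 /a/ blocks.
From /i/ at 8 rightward: 9 /ʊ/ → [+ATR]; 10 /m/ transparent; 11 /ʊ/ → [+ATR]; word edge.
From /i/ at 8 leftward: 7 /n/ transparent; 6 /ɪ/ → [+ATR]; 5 /i/ is itself a trigger — this domain ends here.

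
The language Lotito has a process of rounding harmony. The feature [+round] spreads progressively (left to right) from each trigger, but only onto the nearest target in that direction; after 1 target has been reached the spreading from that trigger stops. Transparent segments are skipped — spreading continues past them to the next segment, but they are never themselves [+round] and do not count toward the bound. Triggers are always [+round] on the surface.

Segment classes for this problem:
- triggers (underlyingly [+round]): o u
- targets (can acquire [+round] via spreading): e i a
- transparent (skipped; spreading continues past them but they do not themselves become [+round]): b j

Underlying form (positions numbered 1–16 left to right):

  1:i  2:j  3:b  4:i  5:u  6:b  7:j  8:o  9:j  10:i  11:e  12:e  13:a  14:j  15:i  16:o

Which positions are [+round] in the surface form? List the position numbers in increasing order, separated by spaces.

5 8 10 16

From /u/ at 5 rightward: 6 /b/ transparent; 7 /j/ transparent; 8 /o/ is itself a trigger — this domain ends here.
From /o/ at 8 rightward: 9 /j/ transparent; 10 /i/ → [+round]; bound reached.
From /o/ at 16 rightward: word edge.
Targets with no active source: positions 1 4 11 12 13 15 stay [-round].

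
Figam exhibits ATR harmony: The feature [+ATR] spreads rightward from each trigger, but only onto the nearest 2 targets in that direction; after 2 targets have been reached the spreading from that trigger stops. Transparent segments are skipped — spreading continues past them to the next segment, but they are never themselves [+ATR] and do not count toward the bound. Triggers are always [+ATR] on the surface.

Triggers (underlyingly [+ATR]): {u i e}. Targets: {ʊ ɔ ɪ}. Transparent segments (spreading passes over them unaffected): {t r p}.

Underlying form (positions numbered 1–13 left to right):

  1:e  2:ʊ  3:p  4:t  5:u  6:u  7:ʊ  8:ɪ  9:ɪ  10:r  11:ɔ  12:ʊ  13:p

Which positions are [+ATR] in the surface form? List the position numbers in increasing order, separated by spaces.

From /e/ at 1 rightward: 2 /ʊ/ → [+ATR]; 3 /p/ transparent; 4 /t/ transparent; 5 /u/ is itself a trigger — this domain ends here.
From /u/ at 5 rightward: 6 /u/ is itself a trigger — this domain ends here.
From /u/ at 6 rightward: 7 /ʊ/ → [+ATR]; 8 /ɪ/ → [+ATR]; bound reached.
Targets with no active source: positions 9 11 12 stay [-ATR].

1 2 5 6 7 8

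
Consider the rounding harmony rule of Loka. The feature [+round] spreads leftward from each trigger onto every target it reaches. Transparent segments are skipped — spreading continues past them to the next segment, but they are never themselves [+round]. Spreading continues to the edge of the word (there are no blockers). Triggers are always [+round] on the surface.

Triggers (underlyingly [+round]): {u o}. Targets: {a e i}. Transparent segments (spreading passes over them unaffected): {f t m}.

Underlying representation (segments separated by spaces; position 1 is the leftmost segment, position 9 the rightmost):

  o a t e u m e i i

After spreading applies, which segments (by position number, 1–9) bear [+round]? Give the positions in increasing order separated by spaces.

1 2 4 5

From /o/ at 1 leftward: word edge.
From /u/ at 5 leftward: 4 /e/ → [+round]; 3 /t/ transparent; 2 /a/ → [+round]; 1 /o/ is itself a trigger — this domain ends here.
Targets with no active source: positions 7 8 9 stay [-round].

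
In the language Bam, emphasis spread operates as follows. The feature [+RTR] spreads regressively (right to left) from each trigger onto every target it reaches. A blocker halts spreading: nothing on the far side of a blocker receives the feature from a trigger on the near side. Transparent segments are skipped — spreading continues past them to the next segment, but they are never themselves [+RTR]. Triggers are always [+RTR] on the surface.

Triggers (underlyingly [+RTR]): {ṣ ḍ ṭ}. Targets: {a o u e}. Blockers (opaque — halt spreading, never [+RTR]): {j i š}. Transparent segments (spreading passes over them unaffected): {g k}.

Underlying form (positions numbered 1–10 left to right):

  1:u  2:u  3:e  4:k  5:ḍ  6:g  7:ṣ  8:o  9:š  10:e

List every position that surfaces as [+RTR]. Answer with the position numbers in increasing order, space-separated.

From /ḍ/ at 5 leftward: 4 /k/ transparent; 3 /e/ → [+RTR]; 2 /u/ → [+RTR]; 1 /u/ → [+RTR]; word edge.
From /ṣ/ at 7 leftward: 6 /g/ transparent; 5 /ḍ/ is itself a trigger — this domain ends here.
Targets with no active source: positions 8 10 stay [-emphatic].

1 2 3 5 7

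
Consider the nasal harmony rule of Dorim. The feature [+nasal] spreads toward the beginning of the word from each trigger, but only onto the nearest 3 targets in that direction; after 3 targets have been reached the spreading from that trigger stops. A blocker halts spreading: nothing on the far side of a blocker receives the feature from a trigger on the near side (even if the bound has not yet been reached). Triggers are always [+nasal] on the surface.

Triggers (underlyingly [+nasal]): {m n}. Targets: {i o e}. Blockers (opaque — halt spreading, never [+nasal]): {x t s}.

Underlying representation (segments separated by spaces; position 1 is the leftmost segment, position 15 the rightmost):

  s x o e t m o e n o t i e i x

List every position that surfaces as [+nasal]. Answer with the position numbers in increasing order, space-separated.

From /m/ at 6 leftward: 5 /t/ blocks.
From /n/ at 9 leftward: 8 /e/ → [+nasal]; 7 /o/ → [+nasal]; 6 /m/ is itself a trigger — this domain ends here.
Targets with no active source: positions 3 4 10 12 13 14 stay [-nasal].

6 7 8 9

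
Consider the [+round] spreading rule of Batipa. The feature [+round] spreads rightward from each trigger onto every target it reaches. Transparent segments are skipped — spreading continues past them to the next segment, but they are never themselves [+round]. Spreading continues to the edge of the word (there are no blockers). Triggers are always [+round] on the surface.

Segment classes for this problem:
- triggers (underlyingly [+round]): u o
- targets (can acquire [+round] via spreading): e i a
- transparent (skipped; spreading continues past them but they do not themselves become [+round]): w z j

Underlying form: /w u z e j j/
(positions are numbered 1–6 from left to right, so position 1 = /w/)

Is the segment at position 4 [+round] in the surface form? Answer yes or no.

From /u/ at 2 rightward: 3 /z/ transparent; 4 /e/ → [+round]; 5 /j/ transparent; 6 /j/ transparent; word edge.
[+round] positions on the surface: 2 4.

yes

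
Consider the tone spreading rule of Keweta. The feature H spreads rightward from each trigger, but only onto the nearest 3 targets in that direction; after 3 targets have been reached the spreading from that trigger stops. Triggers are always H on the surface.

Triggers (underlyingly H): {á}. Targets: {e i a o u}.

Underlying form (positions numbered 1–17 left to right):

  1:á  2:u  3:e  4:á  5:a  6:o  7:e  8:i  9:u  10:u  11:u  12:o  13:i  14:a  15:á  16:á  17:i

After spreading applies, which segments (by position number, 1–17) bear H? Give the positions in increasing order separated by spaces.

From /á/ at 1 rightward: 2 /u/ → H; 3 /e/ → H; 4 /á/ is itself a trigger — this domain ends here.
From /á/ at 4 rightward: 5 /a/ → H; 6 /o/ → H; 7 /e/ → H; bound reached.
From /á/ at 15 rightward: 16 /á/ is itself a trigger — this domain ends here.
From /á/ at 16 rightward: 17 /i/ → H; word edge.
Targets with no active source: positions 8 9 10 11 12 13 14 stay [-high tone].

1 2 3 4 5 6 7 15 16 17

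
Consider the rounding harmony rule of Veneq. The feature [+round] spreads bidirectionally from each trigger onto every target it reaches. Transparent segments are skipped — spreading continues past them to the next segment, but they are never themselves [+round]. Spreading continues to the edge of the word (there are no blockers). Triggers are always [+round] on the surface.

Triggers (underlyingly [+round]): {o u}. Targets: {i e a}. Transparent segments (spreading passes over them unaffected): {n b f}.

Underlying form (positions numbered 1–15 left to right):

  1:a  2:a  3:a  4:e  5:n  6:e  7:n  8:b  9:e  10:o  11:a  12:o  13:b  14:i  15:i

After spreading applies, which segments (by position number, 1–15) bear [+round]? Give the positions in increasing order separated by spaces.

1 2 3 4 6 9 10 11 12 14 15

From /o/ at 10 rightward: 11 /a/ → [+round]; 12 /o/ is itself a trigger — this domain ends here.
From /o/ at 10 leftward: 9 /e/ → [+round]; 8 /b/ transparent; 7 /n/ transparent; 6 /e/ → [+round]; 5 /n/ transparent; 4 /e/ → [+round]; 3 /a/ → [+round]; 2 /a/ → [+round]; 1 /a/ → [+round]; word edge.
From /o/ at 12 rightward: 13 /b/ transparent; 14 /i/ → [+round]; 15 /i/ → [+round]; word edge.
From /o/ at 12 leftward: 11 /a/ → [+round]; 10 /o/ is itself a trigger — this domain ends here.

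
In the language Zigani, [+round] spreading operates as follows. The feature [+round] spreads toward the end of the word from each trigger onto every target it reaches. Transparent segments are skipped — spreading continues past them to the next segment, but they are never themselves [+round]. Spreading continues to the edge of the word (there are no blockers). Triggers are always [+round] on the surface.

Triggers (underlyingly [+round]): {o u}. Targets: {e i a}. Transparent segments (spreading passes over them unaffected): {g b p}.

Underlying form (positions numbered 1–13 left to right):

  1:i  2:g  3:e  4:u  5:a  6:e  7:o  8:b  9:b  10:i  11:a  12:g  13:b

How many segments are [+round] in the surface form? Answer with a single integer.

From /u/ at 4 rightward: 5 /a/ → [+round]; 6 /e/ → [+round]; 7 /o/ is itself a trigger — this domain ends here.
From /o/ at 7 rightward: 8 /b/ transparent; 9 /b/ transparent; 10 /i/ → [+round]; 11 /a/ → [+round]; 12 /g/ transparent; 13 /b/ transparent; word edge.
Targets with no active source: positions 1 3 stay [-round].
[+round] positions on the surface: 4 5 6 7 10 11.

6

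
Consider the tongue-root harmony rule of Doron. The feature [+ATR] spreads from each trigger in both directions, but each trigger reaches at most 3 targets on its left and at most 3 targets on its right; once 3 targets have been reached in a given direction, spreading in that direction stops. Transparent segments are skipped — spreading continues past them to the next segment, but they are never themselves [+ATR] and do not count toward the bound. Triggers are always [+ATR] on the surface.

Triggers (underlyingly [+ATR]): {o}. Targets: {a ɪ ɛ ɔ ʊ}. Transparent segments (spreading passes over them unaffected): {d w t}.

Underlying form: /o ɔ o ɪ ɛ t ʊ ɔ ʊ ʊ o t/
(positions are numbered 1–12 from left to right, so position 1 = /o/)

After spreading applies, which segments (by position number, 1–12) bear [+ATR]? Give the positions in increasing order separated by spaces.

From /o/ at 1 rightward: 2 /ɔ/ → [+ATR]; 3 /o/ is itself a trigger — this domain ends here.
From /o/ at 1 leftward: word edge.
From /o/ at 3 rightward: 4 /ɪ/ → [+ATR]; 5 /ɛ/ → [+ATR]; 6 /t/ transparent; 7 /ʊ/ → [+ATR]; bound reached.
From /o/ at 3 leftward: 2 /ɔ/ → [+ATR]; 1 /o/ is itself a trigger — this domain ends here.
From /o/ at 11 rightward: 12 /t/ transparent; word edge.
From /o/ at 11 leftward: 10 /ʊ/ → [+ATR]; 9 /ʊ/ → [+ATR]; 8 /ɔ/ → [+ATR]; bound reached.

1 2 3 4 5 7 8 9 10 11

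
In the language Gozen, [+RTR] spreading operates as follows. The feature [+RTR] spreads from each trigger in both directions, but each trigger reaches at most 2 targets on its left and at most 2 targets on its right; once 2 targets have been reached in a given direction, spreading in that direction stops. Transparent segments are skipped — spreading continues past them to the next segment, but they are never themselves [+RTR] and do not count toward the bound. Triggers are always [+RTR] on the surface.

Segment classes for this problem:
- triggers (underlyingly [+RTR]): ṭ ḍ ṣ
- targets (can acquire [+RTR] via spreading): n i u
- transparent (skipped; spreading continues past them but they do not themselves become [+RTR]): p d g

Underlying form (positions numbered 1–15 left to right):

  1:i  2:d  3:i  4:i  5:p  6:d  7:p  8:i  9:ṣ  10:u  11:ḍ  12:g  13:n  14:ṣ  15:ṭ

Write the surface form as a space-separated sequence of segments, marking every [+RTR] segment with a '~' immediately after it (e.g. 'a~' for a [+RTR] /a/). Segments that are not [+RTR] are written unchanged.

From /ṣ/ at 9 rightward: 10 /u/ → [+RTR]; 11 /ḍ/ is itself a trigger — this domain ends here.
From /ṣ/ at 9 leftward: 8 /i/ → [+RTR]; 7 /p/ transparent; 6 /d/ transparent; 5 /p/ transparent; 4 /i/ → [+RTR]; bound reached.
From /ḍ/ at 11 rightward: 12 /g/ transparent; 13 /n/ → [+RTR]; 14 /ṣ/ is itself a trigger — this domain ends here.
From /ḍ/ at 11 leftward: 10 /u/ → [+RTR]; 9 /ṣ/ is itself a trigger — this domain ends here.
From /ṣ/ at 14 rightward: 15 /ṭ/ is itself a trigger — this domain ends here.
From /ṣ/ at 14 leftward: 13 /n/ → [+RTR]; 12 /g/ transparent; 11 /ḍ/ is itself a trigger — this domain ends here.
From /ṭ/ at 15 rightward: word edge.
From /ṭ/ at 15 leftward: 14 /ṣ/ is itself a trigger — this domain ends here.
Targets with no active source: positions 1 3 stay [-emphatic].
[+RTR] positions on the surface: 4 8 9 10 11 13 14 15.

i d i i~ p d p i~ ṣ~ u~ ḍ~ g n~ ṣ~ ṭ~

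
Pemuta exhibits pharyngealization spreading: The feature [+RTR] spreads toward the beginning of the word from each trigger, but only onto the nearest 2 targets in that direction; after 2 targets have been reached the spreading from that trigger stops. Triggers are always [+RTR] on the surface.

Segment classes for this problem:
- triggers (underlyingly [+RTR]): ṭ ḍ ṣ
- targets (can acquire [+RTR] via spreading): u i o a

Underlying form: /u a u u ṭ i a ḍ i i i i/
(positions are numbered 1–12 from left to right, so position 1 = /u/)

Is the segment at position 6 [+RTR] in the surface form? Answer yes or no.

From /ṭ/ at 5 leftward: 4 /u/ → [+RTR]; 3 /u/ → [+RTR]; bound reached.
From /ḍ/ at 8 leftward: 7 /a/ → [+RTR]; 6 /i/ → [+RTR]; bound reached.
Targets with no active source: positions 1 2 9 10 11 12 stay [-emphatic].
[+RTR] positions on the surface: 3 4 5 6 7 8.

yes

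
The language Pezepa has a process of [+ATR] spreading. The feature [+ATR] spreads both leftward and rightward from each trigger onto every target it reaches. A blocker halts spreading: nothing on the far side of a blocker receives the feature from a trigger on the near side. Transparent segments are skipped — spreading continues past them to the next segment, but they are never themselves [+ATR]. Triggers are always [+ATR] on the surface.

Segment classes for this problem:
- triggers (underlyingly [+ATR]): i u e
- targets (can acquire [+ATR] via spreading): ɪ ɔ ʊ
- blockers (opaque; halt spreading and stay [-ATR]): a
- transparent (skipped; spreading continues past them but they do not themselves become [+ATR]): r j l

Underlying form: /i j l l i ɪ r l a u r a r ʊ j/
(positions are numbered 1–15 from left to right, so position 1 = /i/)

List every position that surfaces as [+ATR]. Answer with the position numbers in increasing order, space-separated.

From /i/ at 1 rightward: 2 /j/ transparent; 3 /l/ transparent; 4 /l/ transparent; 5 /i/ is itself a trigger — this domain ends here.
From /i/ at 1 leftward: word edge.
From /i/ at 5 rightward: 6 /ɪ/ → [+ATR]; 7 /r/ transparent; 8 /l/ transparent; 9 /a/ blocks.
From /i/ at 5 leftward: 4 /l/ transparent; 3 /l/ transparent; 2 /j/ transparent; 1 /i/ is itself a trigger — this domain ends here.
From /u/ at 10 rightward: 11 /r/ transparent; 12 /a/ blocks.
From /u/ at 10 leftward: 9 /a/ blocks.
Target with no active source: position 14 stays [-ATR].

1 5 6 10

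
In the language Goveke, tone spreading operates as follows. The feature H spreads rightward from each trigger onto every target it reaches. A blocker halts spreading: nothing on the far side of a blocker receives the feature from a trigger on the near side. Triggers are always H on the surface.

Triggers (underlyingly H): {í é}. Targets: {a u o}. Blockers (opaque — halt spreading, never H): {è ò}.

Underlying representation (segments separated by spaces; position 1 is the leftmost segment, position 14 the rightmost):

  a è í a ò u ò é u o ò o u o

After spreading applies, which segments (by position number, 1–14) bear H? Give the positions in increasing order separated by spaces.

3 4 8 9 10

From /í/ at 3 rightward: 4 /a/ → H; 5 /ò/ blocks.
From /é/ at 8 rightward: 9 /u/ → H; 10 /o/ → H; 11 /ò/ blocks.
Targets with no active source: positions 1 6 12 13 14 stay [-high tone].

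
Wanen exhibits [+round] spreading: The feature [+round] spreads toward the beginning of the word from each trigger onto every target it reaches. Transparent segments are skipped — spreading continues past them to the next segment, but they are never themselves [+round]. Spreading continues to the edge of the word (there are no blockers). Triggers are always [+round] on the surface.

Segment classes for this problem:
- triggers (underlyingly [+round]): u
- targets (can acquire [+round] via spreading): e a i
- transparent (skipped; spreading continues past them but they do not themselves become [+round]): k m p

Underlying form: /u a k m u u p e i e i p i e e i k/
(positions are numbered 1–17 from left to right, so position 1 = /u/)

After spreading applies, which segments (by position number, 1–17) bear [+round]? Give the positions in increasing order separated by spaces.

1 2 5 6

From /u/ at 1 leftward: word edge.
From /u/ at 5 leftward: 4 /m/ transparent; 3 /k/ transparent; 2 /a/ → [+round]; 1 /u/ is itself a trigger — this domain ends here.
From /u/ at 6 leftward: 5 /u/ is itself a trigger — this domain ends here.
Targets with no active source: positions 8 9 10 11 13 14 15 16 stay [-round].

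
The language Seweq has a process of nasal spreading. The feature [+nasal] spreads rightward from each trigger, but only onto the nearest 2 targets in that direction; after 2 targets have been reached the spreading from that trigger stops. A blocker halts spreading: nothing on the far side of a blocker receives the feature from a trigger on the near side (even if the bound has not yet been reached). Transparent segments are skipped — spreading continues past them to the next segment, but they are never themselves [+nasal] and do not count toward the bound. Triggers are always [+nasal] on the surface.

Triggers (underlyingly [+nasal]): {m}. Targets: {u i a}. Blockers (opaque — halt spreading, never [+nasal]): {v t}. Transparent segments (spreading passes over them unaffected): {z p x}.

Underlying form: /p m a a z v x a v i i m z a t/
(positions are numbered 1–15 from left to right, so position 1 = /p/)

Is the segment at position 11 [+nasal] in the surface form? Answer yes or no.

no

From /m/ at 2 rightward: 3 /a/ → [+nasal]; 4 /a/ → [+nasal]; bound reached.
From /m/ at 12 rightward: 13 /z/ transparent; 14 /a/ → [+nasal]; 15 /t/ blocks.
Targets with no active source: positions 8 10 11 stay [-nasal].
[+nasal] positions on the surface: 2 3 4 12 14.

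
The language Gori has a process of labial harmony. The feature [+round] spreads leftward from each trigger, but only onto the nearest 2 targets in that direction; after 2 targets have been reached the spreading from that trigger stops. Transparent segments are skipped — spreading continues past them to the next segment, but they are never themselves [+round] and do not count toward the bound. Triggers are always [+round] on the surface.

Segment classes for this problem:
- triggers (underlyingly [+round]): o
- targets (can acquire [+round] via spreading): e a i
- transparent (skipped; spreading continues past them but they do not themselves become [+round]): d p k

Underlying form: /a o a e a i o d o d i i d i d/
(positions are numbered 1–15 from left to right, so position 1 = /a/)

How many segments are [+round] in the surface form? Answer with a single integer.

From /o/ at 2 leftward: 1 /a/ → [+round]; word edge.
From /o/ at 7 leftward: 6 /i/ → [+round]; 5 /a/ → [+round]; bound reached.
From /o/ at 9 leftward: 8 /d/ transparent; 7 /o/ is itself a trigger — this domain ends here.
Targets with no active source: positions 3 4 11 12 14 stay [-round].
[+round] positions on the surface: 1 2 5 6 7 9.

6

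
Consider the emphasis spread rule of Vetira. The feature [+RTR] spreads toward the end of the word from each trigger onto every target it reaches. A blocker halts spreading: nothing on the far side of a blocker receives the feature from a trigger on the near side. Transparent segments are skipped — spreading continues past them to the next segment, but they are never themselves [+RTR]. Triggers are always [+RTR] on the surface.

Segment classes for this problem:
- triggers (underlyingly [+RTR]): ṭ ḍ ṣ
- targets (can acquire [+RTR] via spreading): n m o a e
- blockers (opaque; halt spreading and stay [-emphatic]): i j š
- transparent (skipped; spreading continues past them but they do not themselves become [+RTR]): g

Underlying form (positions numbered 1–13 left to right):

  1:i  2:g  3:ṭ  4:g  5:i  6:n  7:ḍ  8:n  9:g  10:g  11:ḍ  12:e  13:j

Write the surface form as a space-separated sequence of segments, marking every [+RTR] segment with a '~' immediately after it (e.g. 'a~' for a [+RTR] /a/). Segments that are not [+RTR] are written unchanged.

i g ṭ~ g i n ḍ~ n~ g g ḍ~ e~ j

From /ṭ/ at 3 rightward: 4 /g/ transparent; 5 /i/ blocks.
From /ḍ/ at 7 rightward: 8 /n/ → [+RTR]; 9 /g/ transparent; 10 /g/ transparent; 11 /ḍ/ is itself a trigger — this domain ends here.
From /ḍ/ at 11 rightward: 12 /e/ → [+RTR]; 13 /j/ blocks.
Target with no active source: position 6 stays [-emphatic].
[+RTR] positions on the surface: 3 7 8 11 12.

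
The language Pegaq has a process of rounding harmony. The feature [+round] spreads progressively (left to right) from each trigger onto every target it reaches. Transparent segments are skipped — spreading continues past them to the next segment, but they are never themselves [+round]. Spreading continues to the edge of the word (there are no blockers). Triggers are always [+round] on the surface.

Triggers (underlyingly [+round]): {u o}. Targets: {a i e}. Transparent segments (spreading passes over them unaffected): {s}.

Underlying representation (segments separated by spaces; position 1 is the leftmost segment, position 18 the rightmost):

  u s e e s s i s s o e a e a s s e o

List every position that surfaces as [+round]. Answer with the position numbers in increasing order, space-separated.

1 3 4 7 10 11 12 13 14 17 18

From /u/ at 1 rightward: 2 /s/ transparent; 3 /e/ → [+round]; 4 /e/ → [+round]; 5 /s/ transparent; 6 /s/ transparent; 7 /i/ → [+round]; 8 /s/ transparent; 9 /s/ transparent; 10 /o/ is itself a trigger — this domain ends here.
From /o/ at 10 rightward: 11 /e/ → [+round]; 12 /a/ → [+round]; 13 /e/ → [+round]; 14 /a/ → [+round]; 15 /s/ transparent; 16 /s/ transparent; 17 /e/ → [+round]; 18 /o/ is itself a trigger — this domain ends here.
From /o/ at 18 rightward: word edge.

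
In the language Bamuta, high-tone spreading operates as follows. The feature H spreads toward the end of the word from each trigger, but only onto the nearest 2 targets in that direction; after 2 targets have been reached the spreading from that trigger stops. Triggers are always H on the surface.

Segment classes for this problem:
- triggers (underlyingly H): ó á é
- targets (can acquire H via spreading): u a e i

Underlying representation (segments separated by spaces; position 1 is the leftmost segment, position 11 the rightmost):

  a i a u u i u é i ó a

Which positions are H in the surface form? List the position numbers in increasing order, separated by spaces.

8 9 10 11

From /é/ at 8 rightward: 9 /i/ → H; 10 /ó/ is itself a trigger — this domain ends here.
From /ó/ at 10 rightward: 11 /a/ → H; word edge.
Targets with no active source: positions 1 2 3 4 5 6 7 stay [-high tone].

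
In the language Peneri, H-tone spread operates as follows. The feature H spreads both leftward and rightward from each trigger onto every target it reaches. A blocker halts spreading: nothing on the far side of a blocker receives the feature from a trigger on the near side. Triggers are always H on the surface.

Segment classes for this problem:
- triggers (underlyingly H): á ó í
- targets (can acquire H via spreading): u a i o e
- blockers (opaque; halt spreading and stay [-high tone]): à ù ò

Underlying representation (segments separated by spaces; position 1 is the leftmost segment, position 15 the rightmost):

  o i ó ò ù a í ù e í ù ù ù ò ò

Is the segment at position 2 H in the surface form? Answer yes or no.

From /ó/ at 3 rightward: 4 /ò/ blocks.
From /ó/ at 3 leftward: 2 /i/ → H; 1 /o/ → H; word edge.
From /í/ at 7 rightward: 8 /ù/ blocks.
From /í/ at 7 leftward: 6 /a/ → H; 5 /ù/ blocks.
From /í/ at 10 rightward: 11 /ù/ blocks.
From /í/ at 10 leftward: 9 /e/ → H; 8 /ù/ blocks.
H positions on the surface: 1 2 3 6 7 9 10.

yes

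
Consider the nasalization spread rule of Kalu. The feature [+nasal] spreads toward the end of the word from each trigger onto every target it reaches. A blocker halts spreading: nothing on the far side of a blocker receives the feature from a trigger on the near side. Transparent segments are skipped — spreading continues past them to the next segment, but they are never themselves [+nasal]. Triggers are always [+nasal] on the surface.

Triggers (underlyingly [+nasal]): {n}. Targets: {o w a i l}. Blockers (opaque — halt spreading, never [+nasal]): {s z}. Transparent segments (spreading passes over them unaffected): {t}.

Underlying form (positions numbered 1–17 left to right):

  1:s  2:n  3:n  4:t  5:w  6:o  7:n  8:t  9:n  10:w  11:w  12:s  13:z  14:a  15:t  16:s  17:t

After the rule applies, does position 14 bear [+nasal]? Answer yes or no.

From /n/ at 2 rightward: 3 /n/ is itself a trigger — this domain ends here.
From /n/ at 3 rightward: 4 /t/ transparent; 5 /w/ → [+nasal]; 6 /o/ → [+nasal]; 7 /n/ is itself a trigger — this domain ends here.
From /n/ at 7 rightward: 8 /t/ transparent; 9 /n/ is itself a trigger — this domain ends here.
From /n/ at 9 rightward: 10 /w/ → [+nasal]; 11 /w/ → [+nasal]; 12 /s/ blocks.
Target with no active source: position 14 stays [-nasal].
[+nasal] positions on the surface: 2 3 5 6 7 9 10 11.

no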